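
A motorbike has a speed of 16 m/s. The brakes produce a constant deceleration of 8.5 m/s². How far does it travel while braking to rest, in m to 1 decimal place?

Braking distance = v²/(2a) = 16.0000² / (2 × 8.500) = 256.000 / 17.000 = 15.059 m.

Braking distance ≈ 15.1 m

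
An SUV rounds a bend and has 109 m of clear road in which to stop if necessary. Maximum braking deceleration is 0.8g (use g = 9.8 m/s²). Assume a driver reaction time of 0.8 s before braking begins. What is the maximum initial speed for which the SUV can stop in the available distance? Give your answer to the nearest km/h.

Maximum speed ≈ 128 km/h

a = 0.8 × 9.8 = 7.840 m/s².
Stopping distance: v·t_r + v²/(2a) = 109 with t_r = 0.8 s and a = 7.840 m/s².
So v² + 12.544 v − 1709.12 = 0.
Positive root: v = −a·t_r + √((a·t_r)² + 2a·d) = −6.272 + √(39.338 + 1709.12) = 35.5426 m/s.
35.5426 m/s × 3.6 = 127.953 km/h.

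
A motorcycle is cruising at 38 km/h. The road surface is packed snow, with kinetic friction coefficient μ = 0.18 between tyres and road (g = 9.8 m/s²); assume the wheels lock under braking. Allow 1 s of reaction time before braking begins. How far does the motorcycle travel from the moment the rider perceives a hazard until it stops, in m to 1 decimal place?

38 km/h ÷ 3.6 = 10.5556 m/s.
a = μg = 0.18 × 9.8 = 1.764 m/s².
Reaction distance = v·t_r = 10.5556 × 1 = 10.556 m.
Braking distance = v²/(2a) = 10.5556² / (2 × 1.764) = 111.421 / 3.528 = 31.582 m.
Total = 10.556 + 31.582 = 42.138 m.

Total stopping distance ≈ 42.1 m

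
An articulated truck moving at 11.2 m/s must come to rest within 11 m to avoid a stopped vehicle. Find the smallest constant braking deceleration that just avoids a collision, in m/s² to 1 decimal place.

Required deceleration ≈ 5.7 m/s²

v² = 2a·d ⇒ a = v²/(2d) = 11.2000² / (2 × 11.000) = 125.440 / 22.000 = 5.7018 m/s².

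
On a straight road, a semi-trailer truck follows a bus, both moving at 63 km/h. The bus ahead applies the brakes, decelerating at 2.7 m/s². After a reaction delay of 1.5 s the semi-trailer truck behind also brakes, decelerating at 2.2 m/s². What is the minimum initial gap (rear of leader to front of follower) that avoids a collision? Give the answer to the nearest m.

Minimum gap ≈ 39 m

63 km/h ÷ 3.6 = 17.5000 m/s.
Leader travels v²/(2a_L) = 306.250 / 5.400 = 56.713 m before stopping.
Follower covers v·t_r = 17.5000 × 1.5 = 26.250 m while reacting, then v²/(2a_F) = 306.250 / 4.400 = 69.602 m while braking, for a total of 26.250 + 69.602 = 95.852 m.
Since a_F ≤ a_L and the follower starts braking later, the follower is never slower than the leader, so the closest approach is when both have stopped.
Minimum gap = 95.852 − 56.713 = 39.139 m.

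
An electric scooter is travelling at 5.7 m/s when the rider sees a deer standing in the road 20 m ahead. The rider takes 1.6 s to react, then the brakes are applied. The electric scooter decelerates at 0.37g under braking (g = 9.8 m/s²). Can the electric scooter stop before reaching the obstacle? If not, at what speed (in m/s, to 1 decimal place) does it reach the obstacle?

Yes — it stops about 6.4 m short of the obstacle, so it never reaches it

a = 0.37 × 9.8 = 3.626 m/s².
Reaction distance = 5.7000 × 1.6 = 9.120 m.
Braking distance = v²/(2a) = 32.490 / 7.252 = 4.480 m.
Total stopping distance = 9.120 + 4.480 = 13.600 m, vs 20 m available — it stops with 20 − 13.600 = 6.400 m to spare.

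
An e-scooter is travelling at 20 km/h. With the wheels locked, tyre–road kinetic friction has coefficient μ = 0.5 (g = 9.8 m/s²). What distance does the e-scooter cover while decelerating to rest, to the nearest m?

Braking distance ≈ 3 m

20 km/h ÷ 3.6 = 5.5556 m/s.
a = μg = 0.5 × 9.8 = 4.900 m/s².
Braking distance = v²/(2a) = 5.5556² / (2 × 4.900) = 30.865 / 9.800 = 3.149 m.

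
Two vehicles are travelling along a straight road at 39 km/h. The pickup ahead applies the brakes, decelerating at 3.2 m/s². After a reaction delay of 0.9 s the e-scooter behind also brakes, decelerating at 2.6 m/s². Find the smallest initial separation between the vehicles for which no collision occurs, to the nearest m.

39 km/h ÷ 3.6 = 10.8333 m/s.
Leader travels v²/(2a_L) = 117.360 / 6.400 = 18.337 m before stopping.
Follower covers v·t_r = 10.8333 × 0.9 = 9.750 m while reacting, then v²/(2a_F) = 117.360 / 5.200 = 22.569 m while braking, for a total of 9.750 + 22.569 = 32.319 m.
Since a_F ≤ a_L and the follower starts braking later, the follower is never slower than the leader, so the closest approach is when both have stopped.
Minimum gap = 32.319 − 18.337 = 13.982 m.

Minimum gap ≈ 14 m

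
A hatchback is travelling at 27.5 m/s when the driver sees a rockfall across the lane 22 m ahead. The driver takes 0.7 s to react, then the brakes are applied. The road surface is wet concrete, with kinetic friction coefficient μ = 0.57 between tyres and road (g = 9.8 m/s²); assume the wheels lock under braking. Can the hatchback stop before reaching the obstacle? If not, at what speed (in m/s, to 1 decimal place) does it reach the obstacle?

No — it strikes the obstacle at 26.9 m/s

a = μg = 0.57 × 9.8 = 5.586 m/s².
Reaction distance = 27.5000 × 0.7 = 19.250 m.
Braking distance needed to stop: v²/(2a) = 756.250 / 11.172 = 67.692 m, so total needed = 19.250 + 67.692 = 86.942 m > 22 m — it cannot stop.
Distance remaining when braking begins: 22 − 19.250 = 2.750 m.
v² = v₀² − 2a·d = 756.250 − 2 × 5.586 × 2.750 = 725.527 m²/s².
v = √725.527 = 26.936 m/s.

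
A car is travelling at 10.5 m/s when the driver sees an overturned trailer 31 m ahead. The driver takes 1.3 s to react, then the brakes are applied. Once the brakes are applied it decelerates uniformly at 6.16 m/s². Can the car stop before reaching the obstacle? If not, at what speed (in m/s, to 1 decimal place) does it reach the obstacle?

Yes — it stops about 8.4 m short of the obstacle, so it never reaches it

Reaction distance = 10.5000 × 1.3 = 13.650 m.
Braking distance = v²/(2a) = 110.250 / 12.320 = 8.949 m.
Total stopping distance = 13.650 + 8.949 = 22.599 m, vs 31 m available — it stops with 31 − 22.599 = 8.401 m to spare.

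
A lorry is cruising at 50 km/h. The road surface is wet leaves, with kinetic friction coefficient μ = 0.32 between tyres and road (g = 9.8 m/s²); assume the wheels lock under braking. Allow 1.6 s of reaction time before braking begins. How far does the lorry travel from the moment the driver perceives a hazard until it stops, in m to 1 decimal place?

Total stopping distance ≈ 53.0 m

50 km/h ÷ 3.6 = 13.8889 m/s.
a = μg = 0.32 × 9.8 = 3.136 m/s².
Reaction distance = v·t_r = 13.8889 × 1.6 = 22.222 m.
Braking distance = v²/(2a) = 13.8889² / (2 × 3.136) = 192.902 / 6.272 = 30.756 m.
Total = 22.222 + 30.756 = 52.978 m.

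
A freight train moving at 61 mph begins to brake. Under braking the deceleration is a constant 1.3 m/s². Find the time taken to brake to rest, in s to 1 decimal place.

61 mph × 0.44704 = 27.2694 m/s.
Braking time = v/a = 27.2694 / 1.300 = 20.976 s.

Braking time ≈ 21.0 s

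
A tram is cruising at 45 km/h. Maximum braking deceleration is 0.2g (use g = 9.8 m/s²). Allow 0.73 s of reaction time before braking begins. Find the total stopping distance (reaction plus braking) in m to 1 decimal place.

Total stopping distance ≈ 49.0 m

45 km/h ÷ 3.6 = 12.5000 m/s.
a = 0.2 × 9.8 = 1.960 m/s².
Reaction distance = v·t_r = 12.5000 × 0.73 = 9.125 m.
Braking distance = v²/(2a) = 12.5000² / (2 × 1.960) = 156.250 / 3.920 = 39.860 m.
Total = 9.125 + 39.860 = 48.985 m.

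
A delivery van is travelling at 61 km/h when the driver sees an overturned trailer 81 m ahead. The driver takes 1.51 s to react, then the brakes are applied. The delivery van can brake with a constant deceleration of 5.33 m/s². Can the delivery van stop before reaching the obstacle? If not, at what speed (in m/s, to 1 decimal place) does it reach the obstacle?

61 km/h ÷ 3.6 = 16.9444 m/s.
Reaction distance = 16.9444 × 1.51 = 25.586 m.
Braking distance = v²/(2a) = 287.113 / 10.660 = 26.934 m.
Total stopping distance = 25.586 + 26.934 = 52.520 m, vs 81 m available — it stops with 81 − 52.520 = 28.480 m to spare.

Yes — it stops about 28.5 m short of the obstacle, so it never reaches it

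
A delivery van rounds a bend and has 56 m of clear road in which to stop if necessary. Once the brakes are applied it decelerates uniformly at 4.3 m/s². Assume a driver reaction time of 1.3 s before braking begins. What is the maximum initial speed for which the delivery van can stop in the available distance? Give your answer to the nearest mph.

Maximum speed ≈ 38 mph

Stopping distance: v·t_r + v²/(2a) = 56 with t_r = 1.3 s and a = 4.300 m/s².
So v² + 11.180 v − 481.60 = 0.
Positive root: v = −a·t_r + √((a·t_r)² + 2a·d) = −5.590 + √(31.248 + 481.60) = 17.0561 m/s.
17.0561 m/s ÷ 0.44704 = 38.153 mph.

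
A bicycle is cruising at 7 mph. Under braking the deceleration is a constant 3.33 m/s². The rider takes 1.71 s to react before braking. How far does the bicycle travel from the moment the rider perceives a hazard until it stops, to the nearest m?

7 mph × 0.44704 = 3.1293 m/s.
Reaction distance = v·t_r = 3.1293 × 1.71 = 5.351 m.
Braking distance = v²/(2a) = 3.1293² / (2 × 3.330) = 9.793 / 6.660 = 1.470 m.
Total = 5.351 + 1.470 = 6.821 m.

Total stopping distance ≈ 7 m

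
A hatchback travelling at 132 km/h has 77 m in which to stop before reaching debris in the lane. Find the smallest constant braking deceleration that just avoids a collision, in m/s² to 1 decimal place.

Required deceleration ≈ 8.7 m/s²

132 km/h ÷ 3.6 = 36.6667 m/s.
v² = 2a·d ⇒ a = v²/(2d) = 36.6667² / (2 × 77.000) = 1344.447 / 154.000 = 8.7302 m/s².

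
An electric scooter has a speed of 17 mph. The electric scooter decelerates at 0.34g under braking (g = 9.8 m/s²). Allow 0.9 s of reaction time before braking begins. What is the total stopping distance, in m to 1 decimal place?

Total stopping distance ≈ 15.5 m

17 mph × 0.44704 = 7.5997 m/s.
a = 0.34 × 9.8 = 3.332 m/s².
Reaction distance = v·t_r = 7.5997 × 0.9 = 6.840 m.
Braking distance = v²/(2a) = 7.5997² / (2 × 3.332) = 57.755 / 6.664 = 8.667 m.
Total = 6.840 + 8.667 = 15.507 m.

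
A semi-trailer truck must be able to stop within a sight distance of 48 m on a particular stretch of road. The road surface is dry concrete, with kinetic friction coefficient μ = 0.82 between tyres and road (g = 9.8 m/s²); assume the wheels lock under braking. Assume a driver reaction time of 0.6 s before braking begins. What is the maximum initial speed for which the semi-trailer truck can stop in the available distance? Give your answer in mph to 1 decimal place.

Maximum speed ≈ 52.3 mph

a = μg = 0.82 × 9.8 = 8.036 m/s².
Stopping distance: v·t_r + v²/(2a) = 48 with t_r = 0.6 s and a = 8.036 m/s².
So v² + 9.643 v − 771.46 = 0.
Positive root: v = −a·t_r + √((a·t_r)² + 2a·d) = −4.822 + √(23.252 + 771.46) = 23.3686 m/s.
23.3686 m/s ÷ 0.44704 = 52.274 mph.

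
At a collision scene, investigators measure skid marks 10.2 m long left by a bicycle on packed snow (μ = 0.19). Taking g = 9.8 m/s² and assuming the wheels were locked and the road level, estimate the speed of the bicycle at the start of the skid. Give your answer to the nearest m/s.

Initial speed ≈ 6 m/s

Deceleration a = μg = 0.19 × 9.8 = 1.862 m/s².
v = √(2a·d) = √(2 × 1.862 × 10.2) = √37.985 = 6.1632 m/s.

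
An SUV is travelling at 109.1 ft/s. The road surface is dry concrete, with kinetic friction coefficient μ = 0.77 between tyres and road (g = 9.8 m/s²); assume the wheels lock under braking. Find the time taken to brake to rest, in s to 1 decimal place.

Braking time ≈ 4.4 s

109.1 ft/s × 0.3048 = 33.2537 m/s.
a = μg = 0.77 × 9.8 = 7.546 m/s².
Braking time = v/a = 33.2537 / 7.546 = 4.407 s.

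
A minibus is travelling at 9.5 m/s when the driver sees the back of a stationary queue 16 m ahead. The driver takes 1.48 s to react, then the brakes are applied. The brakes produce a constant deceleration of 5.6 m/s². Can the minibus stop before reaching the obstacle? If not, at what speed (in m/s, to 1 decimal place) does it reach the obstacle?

Reaction distance = 9.5000 × 1.48 = 14.060 m.
Braking distance needed to stop: v²/(2a) = 90.250 / 11.200 = 8.058 m, so total needed = 14.060 + 8.058 = 22.118 m > 16 m — it cannot stop.
Distance remaining when braking begins: 16 − 14.060 = 1.940 m.
v² = v₀² − 2a·d = 90.250 − 2 × 5.600 × 1.940 = 68.522 m²/s².
v = √68.522 = 8.278 m/s.

No — it strikes the obstacle at 8.3 m/s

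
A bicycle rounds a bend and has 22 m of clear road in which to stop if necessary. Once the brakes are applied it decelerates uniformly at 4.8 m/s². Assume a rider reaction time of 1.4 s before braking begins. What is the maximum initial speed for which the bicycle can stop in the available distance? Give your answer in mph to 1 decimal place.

Stopping distance: v·t_r + v²/(2a) = 22 with t_r = 1.4 s and a = 4.800 m/s².
So v² + 13.440 v − 211.20 = 0.
Positive root: v = −a·t_r + √((a·t_r)² + 2a·d) = −6.720 + √(45.158 + 211.20) = 9.2912 m/s.
9.2912 m/s ÷ 0.44704 = 20.784 mph.

Maximum speed ≈ 20.8 mph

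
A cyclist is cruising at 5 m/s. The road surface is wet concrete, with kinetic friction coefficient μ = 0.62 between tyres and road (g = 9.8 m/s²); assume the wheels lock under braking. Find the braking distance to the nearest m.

Braking distance ≈ 2 m

a = μg = 0.62 × 9.8 = 6.076 m/s².
Braking distance = v²/(2a) = 5.0000² / (2 × 6.076) = 25.000 / 12.152 = 2.057 m.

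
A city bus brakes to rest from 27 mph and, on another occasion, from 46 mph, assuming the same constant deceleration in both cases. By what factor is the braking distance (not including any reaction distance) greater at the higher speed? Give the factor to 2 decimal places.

Braking distance d = v²/(2a), so with a fixed, d ∝ v².
Factor = (46/27)² = 1.7037² = 2.9026.

Factor ≈ 2.90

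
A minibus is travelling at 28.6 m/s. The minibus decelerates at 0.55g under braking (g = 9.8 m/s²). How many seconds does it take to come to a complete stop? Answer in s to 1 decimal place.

a = 0.55 × 9.8 = 5.390 m/s².
Braking time = v/a = 28.6000 / 5.390 = 5.306 s.

Braking time ≈ 5.3 s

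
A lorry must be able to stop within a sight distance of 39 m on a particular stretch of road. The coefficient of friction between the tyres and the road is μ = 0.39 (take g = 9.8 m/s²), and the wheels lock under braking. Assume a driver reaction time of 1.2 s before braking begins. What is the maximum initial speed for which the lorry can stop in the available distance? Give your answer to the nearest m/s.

Maximum speed ≈ 13 m/s

a = μg = 0.39 × 9.8 = 3.822 m/s².
Stopping distance: v·t_r + v²/(2a) = 39 with t_r = 1.2 s and a = 3.822 m/s².
So v² + 9.173 v − 298.12 = 0.
Positive root: v = −a·t_r + √((a·t_r)² + 2a·d) = −4.586 + √(21.031 + 298.12) = 13.2788 m/s.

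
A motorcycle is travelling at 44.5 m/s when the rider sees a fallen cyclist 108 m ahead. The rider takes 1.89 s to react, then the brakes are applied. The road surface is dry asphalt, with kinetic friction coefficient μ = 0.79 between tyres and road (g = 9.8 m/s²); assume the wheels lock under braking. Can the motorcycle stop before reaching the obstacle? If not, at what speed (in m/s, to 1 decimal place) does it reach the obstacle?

No — it strikes the obstacle at 40.1 m/s

a = μg = 0.79 × 9.8 = 7.742 m/s².
Reaction distance = 44.5000 × 1.89 = 84.105 m.
Braking distance needed to stop: v²/(2a) = 1980.250 / 15.484 = 127.890 m, so total needed = 84.105 + 127.890 = 211.995 m > 108 m — it cannot stop.
Distance remaining when braking begins: 108 − 84.105 = 23.895 m.
v² = v₀² − 2a·d = 1980.250 − 2 × 7.742 × 23.895 = 1610.260 m²/s².
v = √1610.260 = 40.128 m/s.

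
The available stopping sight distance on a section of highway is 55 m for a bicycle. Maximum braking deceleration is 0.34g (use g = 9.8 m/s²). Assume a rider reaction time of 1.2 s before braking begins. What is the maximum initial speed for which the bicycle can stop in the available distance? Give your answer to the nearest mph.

Maximum speed ≈ 35 mph

a = 0.34 × 9.8 = 3.332 m/s².
Stopping distance: v·t_r + v²/(2a) = 55 with t_r = 1.2 s and a = 3.332 m/s².
So v² + 7.997 v − 366.52 = 0.
Positive root: v = −a·t_r + √((a·t_r)² + 2a·d) = −3.998 + √(15.984 + 366.52) = 15.5597 m/s.
15.5597 m/s ÷ 0.44704 = 34.806 mph.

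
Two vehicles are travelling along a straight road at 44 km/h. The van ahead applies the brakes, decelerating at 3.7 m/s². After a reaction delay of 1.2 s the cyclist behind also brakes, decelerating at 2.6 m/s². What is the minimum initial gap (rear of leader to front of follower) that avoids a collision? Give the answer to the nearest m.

Minimum gap ≈ 23 m

44 km/h ÷ 3.6 = 12.2222 m/s.
Leader travels v²/(2a_L) = 149.382 / 7.400 = 20.187 m before stopping.
Follower covers v·t_r = 12.2222 × 1.2 = 14.667 m while reacting, then v²/(2a_F) = 149.382 / 5.200 = 28.727 m while braking, for a total of 14.667 + 28.727 = 43.394 m.
Since a_F ≤ a_L and the follower starts braking later, the follower is never slower than the leader, so the closest approach is when both have stopped.
Minimum gap = 43.394 − 20.187 = 23.207 m.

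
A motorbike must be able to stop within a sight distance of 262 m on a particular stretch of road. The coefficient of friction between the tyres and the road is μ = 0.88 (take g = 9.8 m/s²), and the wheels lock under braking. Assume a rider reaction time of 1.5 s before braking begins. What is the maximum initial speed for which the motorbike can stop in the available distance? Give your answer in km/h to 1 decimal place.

a = μg = 0.88 × 9.8 = 8.624 m/s².
Stopping distance: v·t_r + v²/(2a) = 262 with t_r = 1.5 s and a = 8.624 m/s².
So v² + 25.872 v − 4518.98 = 0.
Positive root: v = −a·t_r + √((a·t_r)² + 2a·d) = −12.936 + √(167.340 + 4518.98) = 55.5207 m/s.
55.5207 m/s × 3.6 = 199.875 km/h.

Maximum speed ≈ 199.9 km/h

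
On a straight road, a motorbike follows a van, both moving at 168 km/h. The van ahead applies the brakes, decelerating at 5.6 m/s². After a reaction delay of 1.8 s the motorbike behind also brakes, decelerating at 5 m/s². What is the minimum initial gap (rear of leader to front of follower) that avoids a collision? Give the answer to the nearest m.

Minimum gap ≈ 107 m

168 km/h ÷ 3.6 = 46.6667 m/s.
Leader travels v²/(2a_L) = 2177.781 / 11.200 = 194.445 m before stopping.
Follower covers v·t_r = 46.6667 × 1.8 = 84.000 m while reacting, then v²/(2a_F) = 2177.781 / 10.000 = 217.778 m while braking, for a total of 84.000 + 217.778 = 301.778 m.
Since a_F ≤ a_L and the follower starts braking later, the follower is never slower than the leader, so the closest approach is when both have stopped.
Minimum gap = 301.778 − 194.445 = 107.333 m.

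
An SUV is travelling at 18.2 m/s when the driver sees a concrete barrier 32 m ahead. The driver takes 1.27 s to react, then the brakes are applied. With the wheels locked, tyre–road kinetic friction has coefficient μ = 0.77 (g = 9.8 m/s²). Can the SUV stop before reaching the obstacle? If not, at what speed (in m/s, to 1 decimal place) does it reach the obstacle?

a = μg = 0.77 × 9.8 = 7.546 m/s².
Reaction distance = 18.2000 × 1.27 = 23.114 m.
Braking distance needed to stop: v²/(2a) = 331.240 / 15.092 = 21.948 m, so total needed = 23.114 + 21.948 = 45.062 m > 32 m — it cannot stop.
Distance remaining when braking begins: 32 − 23.114 = 8.886 m.
v² = v₀² − 2a·d = 331.240 − 2 × 7.546 × 8.886 = 197.132 m²/s².
v = √197.132 = 14.040 m/s.

No — it strikes the obstacle at 14.0 m/s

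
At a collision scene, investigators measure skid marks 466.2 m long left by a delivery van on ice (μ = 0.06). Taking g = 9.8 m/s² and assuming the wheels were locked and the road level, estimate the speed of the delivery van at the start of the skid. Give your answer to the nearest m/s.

Initial speed ≈ 23 m/s

Deceleration a = μg = 0.06 × 9.8 = 0.588 m/s².
v = √(2a·d) = √(2 × 0.588 × 466.2) = √548.251 = 23.4148 m/s.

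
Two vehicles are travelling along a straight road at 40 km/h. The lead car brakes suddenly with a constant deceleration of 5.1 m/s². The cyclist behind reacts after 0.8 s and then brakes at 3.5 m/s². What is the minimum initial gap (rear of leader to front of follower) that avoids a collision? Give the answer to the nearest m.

40 km/h ÷ 3.6 = 11.1111 m/s.
Leader travels v²/(2a_L) = 123.457 / 10.200 = 12.104 m before stopping.
Follower covers v·t_r = 11.1111 × 0.8 = 8.889 m while reacting, then v²/(2a_F) = 123.457 / 7.000 = 17.637 m while braking, for a total of 8.889 + 17.637 = 26.526 m.
Since a_F ≤ a_L and the follower starts braking later, the follower is never slower than the leader, so the closest approach is when both have stopped.
Minimum gap = 26.526 − 12.104 = 14.422 m.

Minimum gap ≈ 14 m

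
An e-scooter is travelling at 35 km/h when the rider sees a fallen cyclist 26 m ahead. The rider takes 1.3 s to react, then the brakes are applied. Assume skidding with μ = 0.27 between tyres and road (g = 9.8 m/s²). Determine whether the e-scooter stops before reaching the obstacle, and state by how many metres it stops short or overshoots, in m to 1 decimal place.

No — it overshoots by 4.5 m

35 km/h ÷ 3.6 = 9.7222 m/s.
a = μg = 0.27 × 9.8 = 2.646 m/s².
Reaction distance = 9.7222 × 1.3 = 12.639 m.
Braking distance = v²/(2a) = 94.521 / 5.292 = 17.861 m.
Total stopping distance = 12.639 + 17.861 = 30.500 m, vs 26 m available — it cannot stop in time and overshoots by 30.500 − 26 = 4.500 m.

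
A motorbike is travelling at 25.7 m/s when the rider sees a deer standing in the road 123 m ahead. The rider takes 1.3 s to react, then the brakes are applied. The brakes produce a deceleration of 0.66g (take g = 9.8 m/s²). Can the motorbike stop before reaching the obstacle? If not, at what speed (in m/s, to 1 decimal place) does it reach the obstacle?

Yes — it stops about 38.5 m short of the obstacle, so it never reaches it

a = 0.66 × 9.8 = 6.468 m/s².
Reaction distance = 25.7000 × 1.3 = 33.410 m.
Braking distance = v²/(2a) = 660.490 / 12.936 = 51.058 m.
Total stopping distance = 33.410 + 51.058 = 84.468 m, vs 123 m available — it stops with 123 − 84.468 = 38.532 m to spare.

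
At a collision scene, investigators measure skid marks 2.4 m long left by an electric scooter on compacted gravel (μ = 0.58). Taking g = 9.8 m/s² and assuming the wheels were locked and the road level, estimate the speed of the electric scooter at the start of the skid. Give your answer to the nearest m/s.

Deceleration a = μg = 0.58 × 9.8 = 5.684 m/s².
v = √(2a·d) = √(2 × 5.684 × 2.4) = √27.283 = 5.2233 m/s.

Initial speed ≈ 5 m/s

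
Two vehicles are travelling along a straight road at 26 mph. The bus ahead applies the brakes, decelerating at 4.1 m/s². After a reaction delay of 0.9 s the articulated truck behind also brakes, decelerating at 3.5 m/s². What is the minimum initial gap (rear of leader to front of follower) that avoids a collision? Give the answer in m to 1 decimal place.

Minimum gap ≈ 13.3 m

26 mph × 0.44704 = 11.6230 m/s.
Leader travels v²/(2a_L) = 135.094 / 8.200 = 16.475 m before stopping.
Follower covers v·t_r = 11.6230 × 0.9 = 10.461 m while reacting, then v²/(2a_F) = 135.094 / 7.000 = 19.299 m while braking, for a total of 10.461 + 19.299 = 29.760 m.
Since a_F ≤ a_L and the follower starts braking later, the follower is never slower than the leader, so the closest approach is when both have stopped.
Minimum gap = 29.760 − 16.475 = 13.285 m.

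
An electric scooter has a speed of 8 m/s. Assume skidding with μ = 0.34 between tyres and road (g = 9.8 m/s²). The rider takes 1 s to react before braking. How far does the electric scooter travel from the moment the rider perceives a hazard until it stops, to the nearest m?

Total stopping distance ≈ 18 m

a = μg = 0.34 × 9.8 = 3.332 m/s².
Reaction distance = v·t_r = 8.0000 × 1 = 8.000 m.
Braking distance = v²/(2a) = 8.0000² / (2 × 3.332) = 64.000 / 6.664 = 9.604 m.
Total = 8.000 + 9.604 = 17.604 m.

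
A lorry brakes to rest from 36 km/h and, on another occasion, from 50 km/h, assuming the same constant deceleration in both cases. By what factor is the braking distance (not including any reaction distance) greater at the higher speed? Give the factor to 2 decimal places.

Factor ≈ 1.93

Braking distance d = v²/(2a), so with a fixed, d ∝ v².
Factor = (50/36)² = 1.3889² = 1.9290.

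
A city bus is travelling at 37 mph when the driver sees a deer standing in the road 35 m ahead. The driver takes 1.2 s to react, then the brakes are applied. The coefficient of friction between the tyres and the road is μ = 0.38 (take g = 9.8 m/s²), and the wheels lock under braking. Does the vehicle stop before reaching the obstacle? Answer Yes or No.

No

37 mph × 0.44704 = 16.5405 m/s.
a = μg = 0.38 × 9.8 = 3.724 m/s².
Reaction distance = 16.5405 × 1.2 = 19.849 m.
Braking distance = v²/(2a) = 273.588 / 7.448 = 36.733 m.
Total stopping distance = 19.849 + 36.733 = 56.582 m, vs 35 m available — it cannot stop in time and overshoots by 56.582 − 35 = 21.582 m.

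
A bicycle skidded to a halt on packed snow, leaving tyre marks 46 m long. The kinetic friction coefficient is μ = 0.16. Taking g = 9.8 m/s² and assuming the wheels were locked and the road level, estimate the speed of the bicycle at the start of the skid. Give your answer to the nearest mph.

Initial speed ≈ 27 mph

Deceleration a = μg = 0.16 × 9.8 = 1.568 m/s².
v = √(2a·d) = √(2 × 1.568 × 46) = √144.256 = 12.0107 m/s.
= 12.0107 ÷ 0.44704 = 26.867 mph.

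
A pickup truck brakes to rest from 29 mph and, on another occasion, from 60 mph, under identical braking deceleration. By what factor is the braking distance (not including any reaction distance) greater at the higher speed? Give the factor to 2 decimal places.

Braking distance d = v²/(2a), so with a fixed, d ∝ v².
Factor = (60/29)² = 2.0690² = 4.2808.

Factor ≈ 4.28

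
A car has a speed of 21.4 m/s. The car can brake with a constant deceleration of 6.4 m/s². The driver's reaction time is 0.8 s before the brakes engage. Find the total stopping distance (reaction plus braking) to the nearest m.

Total stopping distance ≈ 53 m

Reaction distance = v·t_r = 21.4000 × 0.8 = 17.120 m.
Braking distance = v²/(2a) = 21.4000² / (2 × 6.400) = 457.960 / 12.800 = 35.778 m.
Total = 17.120 + 35.778 = 52.898 m.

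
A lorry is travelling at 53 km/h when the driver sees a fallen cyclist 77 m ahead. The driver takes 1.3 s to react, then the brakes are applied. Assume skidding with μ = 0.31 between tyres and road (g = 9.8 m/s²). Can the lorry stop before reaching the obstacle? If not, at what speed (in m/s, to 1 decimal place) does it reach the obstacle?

53 km/h ÷ 3.6 = 14.7222 m/s.
a = μg = 0.31 × 9.8 = 3.038 m/s².
Reaction distance = 14.7222 × 1.3 = 19.139 m.
Braking distance = v²/(2a) = 216.743 / 6.076 = 35.672 m.
Total stopping distance = 19.139 + 35.672 = 54.811 m, vs 77 m available — it stops with 77 − 54.811 = 22.189 m to spare.

Yes — it stops about 22.2 m short of the obstacle, so it never reaches it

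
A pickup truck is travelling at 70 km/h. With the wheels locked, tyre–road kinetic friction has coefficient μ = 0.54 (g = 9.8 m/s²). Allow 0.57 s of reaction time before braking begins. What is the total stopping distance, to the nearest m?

70 km/h ÷ 3.6 = 19.4444 m/s.
a = μg = 0.54 × 9.8 = 5.292 m/s².
Reaction distance = v·t_r = 19.4444 × 0.57 = 11.083 m.
Braking distance = v²/(2a) = 19.4444² / (2 × 5.292) = 378.085 / 10.584 = 35.722 m.
Total = 11.083 + 35.722 = 46.805 m.

Total stopping distance ≈ 47 m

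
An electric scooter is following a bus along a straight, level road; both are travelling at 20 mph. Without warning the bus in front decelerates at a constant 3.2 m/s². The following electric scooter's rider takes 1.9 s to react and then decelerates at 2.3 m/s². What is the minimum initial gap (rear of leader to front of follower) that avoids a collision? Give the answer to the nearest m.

20 mph × 0.44704 = 8.9408 m/s.
Leader travels v²/(2a_L) = 79.938 / 6.400 = 12.490 m before stopping.
Follower covers v·t_r = 8.9408 × 1.9 = 16.988 m while reacting, then v²/(2a_F) = 79.938 / 4.600 = 17.378 m while braking, for a total of 16.988 + 17.378 = 34.366 m.
Since a_F ≤ a_L and the follower starts braking later, the follower is never slower than the leader, so the closest approach is when both have stopped.
Minimum gap = 34.366 − 12.490 = 21.876 m.

Minimum gap ≈ 22 m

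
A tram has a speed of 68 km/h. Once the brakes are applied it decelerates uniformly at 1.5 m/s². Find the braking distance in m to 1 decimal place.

Braking distance ≈ 118.9 m

68 km/h ÷ 3.6 = 18.8889 m/s.
Braking distance = v²/(2a) = 18.8889² / (2 × 1.500) = 356.791 / 3.000 = 118.930 m.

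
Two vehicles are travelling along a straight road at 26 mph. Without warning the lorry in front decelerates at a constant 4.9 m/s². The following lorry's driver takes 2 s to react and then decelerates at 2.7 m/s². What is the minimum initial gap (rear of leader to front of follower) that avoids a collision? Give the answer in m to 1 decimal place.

26 mph × 0.44704 = 11.6230 m/s.
Leader travels v²/(2a_L) = 135.094 / 9.800 = 13.785 m before stopping.
Follower covers v·t_r = 11.6230 × 2 = 23.246 m while reacting, then v²/(2a_F) = 135.094 / 5.400 = 25.017 m while braking, for a total of 23.246 + 25.017 = 48.263 m.
Since a_F ≤ a_L and the follower starts braking later, the follower is never slower than the leader, so the closest approach is when both have stopped.
Minimum gap = 48.263 − 13.785 = 34.478 m.

Minimum gap ≈ 34.5 m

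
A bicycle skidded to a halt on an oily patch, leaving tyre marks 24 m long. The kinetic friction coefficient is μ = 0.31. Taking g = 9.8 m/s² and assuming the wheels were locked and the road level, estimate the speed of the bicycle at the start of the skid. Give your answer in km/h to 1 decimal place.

Initial speed ≈ 43.5 km/h

Deceleration a = μg = 0.31 × 9.8 = 3.038 m/s².
v = √(2a·d) = √(2 × 3.038 × 24) = √145.824 = 12.0758 m/s.
= 12.0758 × 3.6 = 43.473 km/h.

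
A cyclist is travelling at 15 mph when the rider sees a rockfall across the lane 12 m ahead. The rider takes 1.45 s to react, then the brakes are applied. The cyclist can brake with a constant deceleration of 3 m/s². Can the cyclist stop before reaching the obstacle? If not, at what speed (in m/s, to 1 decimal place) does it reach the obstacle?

No — it strikes the obstacle at 5.6 m/s

15 mph × 0.44704 = 6.7056 m/s.
Reaction distance = 6.7056 × 1.45 = 9.723 m.
Braking distance needed to stop: v²/(2a) = 44.965 / 6.000 = 7.494 m, so total needed = 9.723 + 7.494 = 17.217 m > 12 m — it cannot stop.
Distance remaining when braking begins: 12 − 9.723 = 2.277 m.
v² = v₀² − 2a·d = 44.965 − 2 × 3.000 × 2.277 = 31.303 m²/s².
v = √31.303 = 5.595 m/s.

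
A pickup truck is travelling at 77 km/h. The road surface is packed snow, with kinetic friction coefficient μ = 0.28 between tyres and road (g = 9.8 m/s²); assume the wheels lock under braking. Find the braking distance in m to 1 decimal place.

Braking distance ≈ 83.4 m

77 km/h ÷ 3.6 = 21.3889 m/s.
a = μg = 0.28 × 9.8 = 2.744 m/s².
Braking distance = v²/(2a) = 21.3889² / (2 × 2.744) = 457.485 / 5.488 = 83.361 m.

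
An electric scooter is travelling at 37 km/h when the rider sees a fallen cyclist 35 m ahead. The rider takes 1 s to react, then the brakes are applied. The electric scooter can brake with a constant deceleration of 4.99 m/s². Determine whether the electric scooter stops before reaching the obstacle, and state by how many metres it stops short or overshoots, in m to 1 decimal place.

37 km/h ÷ 3.6 = 10.2778 m/s.
Reaction distance = 10.2778 × 1 = 10.278 m.
Braking distance = v²/(2a) = 105.633 / 9.980 = 10.584 m.
Total stopping distance = 10.278 + 10.584 = 20.862 m, vs 35 m available — it stops with 35 − 20.862 = 14.138 m to spare.

Yes — it stops 14.1 m short of the obstacle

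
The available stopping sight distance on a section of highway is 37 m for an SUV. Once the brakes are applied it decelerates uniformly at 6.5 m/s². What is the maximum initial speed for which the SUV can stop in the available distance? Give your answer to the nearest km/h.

Maximum speed ≈ 79 km/h

v²/(2a) = d ⇒ v = √(2 × 6.500 × 37) = √481.00 = 21.9317 m/s.
21.9317 m/s × 3.6 = 78.954 km/h.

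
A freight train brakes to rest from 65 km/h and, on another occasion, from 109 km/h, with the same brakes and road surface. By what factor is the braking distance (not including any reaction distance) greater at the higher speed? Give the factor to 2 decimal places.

Factor ≈ 2.81

Braking distance d = v²/(2a), so with a fixed, d ∝ v².
Factor = (109/65)² = 1.6769² = 2.8120.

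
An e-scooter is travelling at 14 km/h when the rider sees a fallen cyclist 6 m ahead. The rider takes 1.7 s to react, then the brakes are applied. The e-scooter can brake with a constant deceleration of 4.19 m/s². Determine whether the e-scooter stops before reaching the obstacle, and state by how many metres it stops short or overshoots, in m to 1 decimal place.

No — it overshoots by 2.4 m

14 km/h ÷ 3.6 = 3.8889 m/s.
Reaction distance = 3.8889 × 1.7 = 6.611 m.
Braking distance = v²/(2a) = 15.124 / 8.380 = 1.805 m.
Total stopping distance = 6.611 + 1.805 = 8.416 m, vs 6 m available — it cannot stop in time and overshoots by 8.416 − 6 = 2.416 m.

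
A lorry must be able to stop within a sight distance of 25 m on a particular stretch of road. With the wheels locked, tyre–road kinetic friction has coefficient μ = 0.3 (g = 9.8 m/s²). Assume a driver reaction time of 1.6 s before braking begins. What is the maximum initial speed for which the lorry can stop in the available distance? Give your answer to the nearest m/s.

Maximum speed ≈ 8 m/s

a = μg = 0.3 × 9.8 = 2.940 m/s².
Stopping distance: v·t_r + v²/(2a) = 25 with t_r = 1.6 s and a = 2.940 m/s².
So v² + 9.408 v − 147.00 = 0.
Positive root: v = −a·t_r + √((a·t_r)² + 2a·d) = −4.704 + √(22.128 + 147.00) = 8.3009 m/s.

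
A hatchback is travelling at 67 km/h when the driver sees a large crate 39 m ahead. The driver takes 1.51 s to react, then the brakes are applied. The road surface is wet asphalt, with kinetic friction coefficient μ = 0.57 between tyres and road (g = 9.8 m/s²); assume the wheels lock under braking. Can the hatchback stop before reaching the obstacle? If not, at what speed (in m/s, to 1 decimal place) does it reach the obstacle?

67 km/h ÷ 3.6 = 18.6111 m/s.
a = μg = 0.57 × 9.8 = 5.586 m/s².
Reaction distance = 18.6111 × 1.51 = 28.103 m.
Braking distance needed to stop: v²/(2a) = 346.373 / 11.172 = 31.004 m, so total needed = 28.103 + 31.004 = 59.107 m > 39 m — it cannot stop.
Distance remaining when braking begins: 39 − 28.103 = 10.897 m.
v² = v₀² − 2a·d = 346.373 − 2 × 5.586 × 10.897 = 224.632 m²/s².
v = √224.632 = 14.988 m/s.

No — it strikes the obstacle at 15.0 m/s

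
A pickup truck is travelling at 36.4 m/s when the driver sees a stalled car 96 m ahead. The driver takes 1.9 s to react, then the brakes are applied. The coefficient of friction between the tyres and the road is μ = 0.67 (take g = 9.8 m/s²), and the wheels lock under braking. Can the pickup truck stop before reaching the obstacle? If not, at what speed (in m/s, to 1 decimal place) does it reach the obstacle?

No — it strikes the obstacle at 31.2 m/s

a = μg = 0.67 × 9.8 = 6.566 m/s².
Reaction distance = 36.4000 × 1.9 = 69.160 m.
Braking distance needed to stop: v²/(2a) = 1324.960 / 13.132 = 100.896 m, so total needed = 69.160 + 100.896 = 170.056 m > 96 m — it cannot stop.
Distance remaining when braking begins: 96 − 69.160 = 26.840 m.
v² = v₀² − 2a·d = 1324.960 − 2 × 6.566 × 26.840 = 972.497 m²/s².
v = √972.497 = 31.185 m/s.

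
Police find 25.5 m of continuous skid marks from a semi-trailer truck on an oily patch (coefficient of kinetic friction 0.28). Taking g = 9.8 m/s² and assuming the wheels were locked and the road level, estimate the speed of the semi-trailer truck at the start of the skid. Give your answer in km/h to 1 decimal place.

Initial speed ≈ 42.6 km/h

Deceleration a = μg = 0.28 × 9.8 = 2.744 m/s².
v = √(2a·d) = √(2 × 2.744 × 25.5) = √139.944 = 11.8298 m/s.
= 11.8298 × 3.6 = 42.587 km/h.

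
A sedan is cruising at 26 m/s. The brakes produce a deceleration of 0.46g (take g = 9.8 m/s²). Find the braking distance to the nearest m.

Braking distance ≈ 75 m

a = 0.46 × 9.8 = 4.508 m/s².
Braking distance = v²/(2a) = 26.0000² / (2 × 4.508) = 676.000 / 9.016 = 74.978 m.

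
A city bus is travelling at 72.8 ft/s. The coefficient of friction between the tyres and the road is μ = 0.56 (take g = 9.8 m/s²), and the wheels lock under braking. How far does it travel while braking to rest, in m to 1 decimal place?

72.8 ft/s × 0.3048 = 22.1894 m/s.
a = μg = 0.56 × 9.8 = 5.488 m/s².
Braking distance = v²/(2a) = 22.1894² / (2 × 5.488) = 492.369 / 10.976 = 44.859 m.

Braking distance ≈ 44.9 m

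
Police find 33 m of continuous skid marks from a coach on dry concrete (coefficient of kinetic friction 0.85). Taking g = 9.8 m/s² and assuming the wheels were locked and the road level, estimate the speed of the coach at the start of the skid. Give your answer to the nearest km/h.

Initial speed ≈ 84 km/h

Deceleration a = μg = 0.85 × 9.8 = 8.330 m/s².
v = √(2a·d) = √(2 × 8.330 × 33) = √549.780 = 23.4474 m/s.
= 23.4474 × 3.6 = 84.411 km/h.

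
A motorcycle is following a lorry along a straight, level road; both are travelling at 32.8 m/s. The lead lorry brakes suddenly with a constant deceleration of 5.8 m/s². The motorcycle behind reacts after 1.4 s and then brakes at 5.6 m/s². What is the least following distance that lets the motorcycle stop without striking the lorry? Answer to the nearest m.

Minimum gap ≈ 49 m

Leader travels v²/(2a_L) = 1075.840 / 11.600 = 92.745 m before stopping.
Follower covers v·t_r = 32.8000 × 1.4 = 45.920 m while reacting, then v²/(2a_F) = 1075.840 / 11.200 = 96.057 m while braking, for a total of 45.920 + 96.057 = 141.977 m.
Since a_F ≤ a_L and the follower starts braking later, the follower is never slower than the leader, so the closest approach is when both have stopped.
Minimum gap = 141.977 − 92.745 = 49.232 m.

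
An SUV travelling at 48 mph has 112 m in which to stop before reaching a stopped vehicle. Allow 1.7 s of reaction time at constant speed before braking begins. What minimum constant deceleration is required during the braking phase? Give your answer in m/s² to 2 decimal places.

Required deceleration ≈ 3.05 m/s²

48 mph × 0.44704 = 21.4579 m/s.
Distance covered during reaction = 21.4579 × 1.7 = 36.478 m.
Distance available for braking: 112 − 36.478 = 75.522 m.
v² = 2a·d ⇒ a = v²/(2d) = 21.4579² / (2 × 75.522) = 460.441 / 151.044 = 3.0484 m/s².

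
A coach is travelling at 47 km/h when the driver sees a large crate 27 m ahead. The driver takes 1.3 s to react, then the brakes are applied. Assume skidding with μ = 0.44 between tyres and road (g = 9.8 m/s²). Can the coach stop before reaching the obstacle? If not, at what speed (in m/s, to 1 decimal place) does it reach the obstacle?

No — it strikes the obstacle at 9.2 m/s

47 km/h ÷ 3.6 = 13.0556 m/s.
a = μg = 0.44 × 9.8 = 4.312 m/s².
Reaction distance = 13.0556 × 1.3 = 16.972 m.
Braking distance needed to stop: v²/(2a) = 170.449 / 8.624 = 19.764 m, so total needed = 16.972 + 19.764 = 36.736 m > 27 m — it cannot stop.
Distance remaining when braking begins: 27 − 16.972 = 10.028 m.
v² = v₀² − 2a·d = 170.449 − 2 × 4.312 × 10.028 = 83.968 m²/s².
v = √83.968 = 9.163 m/s.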